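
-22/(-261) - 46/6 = -1979/261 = -7.58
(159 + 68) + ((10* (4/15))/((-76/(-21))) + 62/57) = 13043/57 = 228.82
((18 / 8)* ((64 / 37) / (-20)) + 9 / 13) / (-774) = -133 / 206830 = -0.00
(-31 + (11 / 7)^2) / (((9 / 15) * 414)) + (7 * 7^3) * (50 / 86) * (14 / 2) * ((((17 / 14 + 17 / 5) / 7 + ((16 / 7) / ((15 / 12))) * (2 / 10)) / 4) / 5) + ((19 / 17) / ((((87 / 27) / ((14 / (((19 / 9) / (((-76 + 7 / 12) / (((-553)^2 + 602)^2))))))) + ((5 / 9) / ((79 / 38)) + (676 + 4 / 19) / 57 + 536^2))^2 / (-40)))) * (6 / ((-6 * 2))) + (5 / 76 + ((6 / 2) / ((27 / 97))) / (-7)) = 1155809772932942733053516384705228734894534691 / 2315549655700070138609261215956012564653640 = 499.15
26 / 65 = 0.40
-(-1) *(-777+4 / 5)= -3881 / 5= -776.20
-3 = -3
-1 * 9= -9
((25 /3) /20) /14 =5 /168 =0.03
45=45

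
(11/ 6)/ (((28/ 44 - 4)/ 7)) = -847/ 222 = -3.82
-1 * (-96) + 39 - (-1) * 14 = 149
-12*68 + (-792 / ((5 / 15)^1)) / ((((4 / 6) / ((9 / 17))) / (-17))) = 31260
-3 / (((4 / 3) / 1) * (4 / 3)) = -27 / 16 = -1.69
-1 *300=-300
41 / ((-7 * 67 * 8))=-41 / 3752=-0.01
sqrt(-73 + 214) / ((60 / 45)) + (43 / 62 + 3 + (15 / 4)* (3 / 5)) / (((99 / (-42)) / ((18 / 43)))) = -1407 / 1333 + 3* sqrt(141) / 4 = 7.85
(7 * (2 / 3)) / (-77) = -2 / 33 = -0.06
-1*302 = -302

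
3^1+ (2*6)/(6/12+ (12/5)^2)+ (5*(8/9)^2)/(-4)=99619/25353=3.93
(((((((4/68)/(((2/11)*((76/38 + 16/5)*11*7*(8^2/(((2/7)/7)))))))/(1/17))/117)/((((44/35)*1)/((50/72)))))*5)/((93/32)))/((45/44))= 625/8982831312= 0.00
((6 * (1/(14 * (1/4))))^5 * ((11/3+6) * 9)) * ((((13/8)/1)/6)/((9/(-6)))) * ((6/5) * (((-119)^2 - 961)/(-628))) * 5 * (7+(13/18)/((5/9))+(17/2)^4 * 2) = 808634671827840/2638699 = 306452032.55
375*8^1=3000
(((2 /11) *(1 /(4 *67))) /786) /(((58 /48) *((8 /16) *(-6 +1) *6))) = -2 /41997945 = -0.00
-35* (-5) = 175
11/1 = 11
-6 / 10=-0.60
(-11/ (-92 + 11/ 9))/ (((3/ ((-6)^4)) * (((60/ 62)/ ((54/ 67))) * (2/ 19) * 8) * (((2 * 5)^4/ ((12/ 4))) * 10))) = 0.00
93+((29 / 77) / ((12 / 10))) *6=7306 / 77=94.88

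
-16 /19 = -0.84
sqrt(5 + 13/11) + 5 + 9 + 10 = 2 * sqrt(187)/11 + 24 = 26.49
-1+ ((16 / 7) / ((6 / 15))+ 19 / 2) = 199 / 14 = 14.21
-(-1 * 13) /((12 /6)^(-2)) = 52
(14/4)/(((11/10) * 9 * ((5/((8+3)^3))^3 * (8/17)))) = 25508706839/1800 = 14171503.80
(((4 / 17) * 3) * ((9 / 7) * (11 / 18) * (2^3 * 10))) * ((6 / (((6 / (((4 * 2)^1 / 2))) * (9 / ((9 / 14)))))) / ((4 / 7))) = 2640 / 119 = 22.18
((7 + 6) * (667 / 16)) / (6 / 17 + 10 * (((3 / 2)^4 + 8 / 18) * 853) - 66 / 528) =1326663 / 114993488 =0.01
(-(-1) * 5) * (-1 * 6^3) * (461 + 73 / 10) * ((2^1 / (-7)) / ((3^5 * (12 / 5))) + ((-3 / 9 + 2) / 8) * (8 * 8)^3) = -248593119050 / 9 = -27621457672.22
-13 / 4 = -3.25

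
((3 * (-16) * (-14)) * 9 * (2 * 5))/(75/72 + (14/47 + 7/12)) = 7580160/241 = 31452.95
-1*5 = -5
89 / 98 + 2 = 285 / 98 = 2.91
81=81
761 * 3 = 2283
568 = 568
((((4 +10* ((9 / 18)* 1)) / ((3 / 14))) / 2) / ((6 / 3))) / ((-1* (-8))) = 21 / 16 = 1.31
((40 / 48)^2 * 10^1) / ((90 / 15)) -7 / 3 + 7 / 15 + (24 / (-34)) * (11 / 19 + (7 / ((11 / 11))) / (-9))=-5837 / 10260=-0.57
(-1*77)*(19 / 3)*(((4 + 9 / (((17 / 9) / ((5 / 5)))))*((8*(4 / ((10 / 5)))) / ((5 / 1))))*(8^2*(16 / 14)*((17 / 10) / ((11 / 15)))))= -11595776 / 5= -2319155.20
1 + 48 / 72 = 5 / 3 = 1.67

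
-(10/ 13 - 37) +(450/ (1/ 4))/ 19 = 32349/ 247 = 130.97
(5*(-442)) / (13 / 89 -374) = 196690 / 33273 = 5.91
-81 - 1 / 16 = -1297 / 16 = -81.06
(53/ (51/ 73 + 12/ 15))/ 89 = 19345/ 48683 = 0.40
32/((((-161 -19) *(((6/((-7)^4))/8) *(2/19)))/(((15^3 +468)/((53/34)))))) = -10596746272/795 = -13329240.59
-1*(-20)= 20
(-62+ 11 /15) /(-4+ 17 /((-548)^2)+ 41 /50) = 19.27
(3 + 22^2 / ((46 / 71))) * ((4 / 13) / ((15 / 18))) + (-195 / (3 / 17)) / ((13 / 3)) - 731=-81542 / 115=-709.06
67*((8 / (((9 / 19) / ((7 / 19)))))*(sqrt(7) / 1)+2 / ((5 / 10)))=268+3752*sqrt(7) / 9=1370.98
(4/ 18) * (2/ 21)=4/ 189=0.02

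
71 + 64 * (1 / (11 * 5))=3969 / 55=72.16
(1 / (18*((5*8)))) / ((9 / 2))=1 / 3240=0.00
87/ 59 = 1.47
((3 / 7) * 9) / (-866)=-27 / 6062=-0.00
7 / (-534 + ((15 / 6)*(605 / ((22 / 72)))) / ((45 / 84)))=7 / 8706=0.00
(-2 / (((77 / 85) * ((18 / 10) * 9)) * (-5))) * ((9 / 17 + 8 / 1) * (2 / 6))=1450 / 18711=0.08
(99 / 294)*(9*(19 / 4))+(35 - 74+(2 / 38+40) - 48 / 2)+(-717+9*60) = -1381991 / 7448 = -185.55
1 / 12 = 0.08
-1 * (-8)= 8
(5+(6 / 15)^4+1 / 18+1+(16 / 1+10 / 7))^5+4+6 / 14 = 7181880.86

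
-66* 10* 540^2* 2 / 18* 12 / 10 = -25660800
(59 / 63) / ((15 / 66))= 1298 / 315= 4.12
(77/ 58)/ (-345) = -77/ 20010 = -0.00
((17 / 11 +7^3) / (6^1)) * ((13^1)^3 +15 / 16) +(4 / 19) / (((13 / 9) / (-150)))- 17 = 1495943053 / 11856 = 126176.03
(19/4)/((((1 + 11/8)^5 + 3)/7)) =1089536/2574403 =0.42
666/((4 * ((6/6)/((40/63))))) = 740/7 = 105.71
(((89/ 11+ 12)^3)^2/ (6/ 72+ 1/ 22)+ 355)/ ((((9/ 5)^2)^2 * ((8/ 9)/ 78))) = 668204872796995625/ 156541572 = 4268545819.87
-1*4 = -4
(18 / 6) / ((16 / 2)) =3 / 8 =0.38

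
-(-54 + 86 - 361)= 329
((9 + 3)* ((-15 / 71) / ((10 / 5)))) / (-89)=90 / 6319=0.01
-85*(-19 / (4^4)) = 1615 / 256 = 6.31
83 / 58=1.43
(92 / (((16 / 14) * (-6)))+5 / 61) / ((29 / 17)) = -165937 / 21228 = -7.82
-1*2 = -2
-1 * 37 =-37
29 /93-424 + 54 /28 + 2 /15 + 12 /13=-11868037 /28210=-420.70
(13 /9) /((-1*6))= -13 /54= -0.24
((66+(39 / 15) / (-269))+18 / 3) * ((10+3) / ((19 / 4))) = 197.03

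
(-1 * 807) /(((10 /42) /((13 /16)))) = -220311 /80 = -2753.89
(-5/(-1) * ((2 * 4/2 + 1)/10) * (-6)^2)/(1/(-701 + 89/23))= -1443060/23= -62741.74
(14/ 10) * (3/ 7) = 3/ 5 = 0.60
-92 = -92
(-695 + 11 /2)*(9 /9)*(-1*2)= 1379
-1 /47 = -0.02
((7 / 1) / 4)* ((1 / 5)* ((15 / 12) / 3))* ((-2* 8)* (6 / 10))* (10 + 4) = -98 / 5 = -19.60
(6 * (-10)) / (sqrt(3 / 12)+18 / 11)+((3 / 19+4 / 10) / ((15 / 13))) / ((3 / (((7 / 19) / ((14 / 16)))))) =-106957936 / 3817575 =-28.02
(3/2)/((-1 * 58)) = -3/116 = -0.03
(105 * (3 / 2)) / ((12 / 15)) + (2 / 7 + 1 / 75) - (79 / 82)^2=1385535161 / 7060200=196.25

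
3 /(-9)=-1 /3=-0.33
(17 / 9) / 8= 17 / 72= 0.24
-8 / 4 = -2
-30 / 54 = -5 / 9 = -0.56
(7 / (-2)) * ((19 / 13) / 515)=-133 / 13390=-0.01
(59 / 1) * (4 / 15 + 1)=1121 / 15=74.73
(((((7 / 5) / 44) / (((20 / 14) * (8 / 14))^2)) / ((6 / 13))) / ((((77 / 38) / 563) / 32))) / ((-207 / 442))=-73788686881 / 37570500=-1964.01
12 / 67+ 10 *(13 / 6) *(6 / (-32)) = -4163 / 1072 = -3.88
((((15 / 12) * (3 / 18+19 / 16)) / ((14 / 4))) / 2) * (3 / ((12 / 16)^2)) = 325 / 252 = 1.29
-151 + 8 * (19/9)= -1207/9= -134.11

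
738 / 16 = 369 / 8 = 46.12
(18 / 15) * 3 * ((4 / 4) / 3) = 6 / 5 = 1.20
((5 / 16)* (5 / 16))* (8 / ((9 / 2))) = 25 / 144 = 0.17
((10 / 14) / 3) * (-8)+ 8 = 128 / 21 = 6.10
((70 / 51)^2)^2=24010000 / 6765201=3.55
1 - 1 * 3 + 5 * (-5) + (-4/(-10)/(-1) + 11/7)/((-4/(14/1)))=-311/10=-31.10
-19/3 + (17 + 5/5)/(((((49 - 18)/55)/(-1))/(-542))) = 1609151/93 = 17302.70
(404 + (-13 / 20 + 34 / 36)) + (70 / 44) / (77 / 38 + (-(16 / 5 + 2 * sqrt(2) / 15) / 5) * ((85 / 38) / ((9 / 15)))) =29070 * sqrt(2) / 20141 + 1446791293 / 3625380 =401.11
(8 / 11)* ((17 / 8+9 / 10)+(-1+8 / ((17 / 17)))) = 401 / 55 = 7.29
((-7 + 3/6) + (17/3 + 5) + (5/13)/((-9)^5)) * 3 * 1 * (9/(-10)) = -1279393/113724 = -11.25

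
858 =858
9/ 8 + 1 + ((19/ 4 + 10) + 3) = 159/ 8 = 19.88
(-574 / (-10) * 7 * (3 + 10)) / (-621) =-26117 / 3105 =-8.41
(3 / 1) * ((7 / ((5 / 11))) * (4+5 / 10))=2079 / 10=207.90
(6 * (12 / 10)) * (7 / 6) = 42 / 5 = 8.40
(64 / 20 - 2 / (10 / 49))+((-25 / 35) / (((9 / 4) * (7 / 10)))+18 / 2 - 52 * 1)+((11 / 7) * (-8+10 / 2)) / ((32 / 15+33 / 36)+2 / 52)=-8302564 / 160965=-51.58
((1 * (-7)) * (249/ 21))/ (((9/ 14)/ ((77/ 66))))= -4067/ 27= -150.63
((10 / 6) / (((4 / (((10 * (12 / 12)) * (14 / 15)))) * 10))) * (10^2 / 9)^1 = 350 / 81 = 4.32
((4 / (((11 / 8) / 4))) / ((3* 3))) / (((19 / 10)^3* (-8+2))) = -0.03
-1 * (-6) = 6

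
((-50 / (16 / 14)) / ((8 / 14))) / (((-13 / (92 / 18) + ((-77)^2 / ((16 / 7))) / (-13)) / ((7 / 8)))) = 2563925 / 7733896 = 0.33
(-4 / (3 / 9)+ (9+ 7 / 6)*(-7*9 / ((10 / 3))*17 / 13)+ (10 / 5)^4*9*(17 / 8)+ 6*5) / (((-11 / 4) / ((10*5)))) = -17190 / 13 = -1322.31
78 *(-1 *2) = -156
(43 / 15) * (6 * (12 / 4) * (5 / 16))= 129 / 8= 16.12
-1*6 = -6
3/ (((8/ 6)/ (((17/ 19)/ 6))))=51/ 152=0.34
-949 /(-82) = 949 /82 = 11.57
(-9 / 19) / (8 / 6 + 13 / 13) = -27 / 133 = -0.20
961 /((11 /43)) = 41323 /11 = 3756.64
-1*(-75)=75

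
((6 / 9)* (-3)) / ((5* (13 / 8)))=-16 / 65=-0.25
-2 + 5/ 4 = -3/ 4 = -0.75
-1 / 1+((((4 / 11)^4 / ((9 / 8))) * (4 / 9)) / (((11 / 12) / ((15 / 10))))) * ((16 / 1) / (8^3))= -1448947 / 1449459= -1.00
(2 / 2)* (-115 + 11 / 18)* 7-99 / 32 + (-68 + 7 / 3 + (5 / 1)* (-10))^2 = 3621589 / 288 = 12574.96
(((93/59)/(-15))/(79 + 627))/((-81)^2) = -31/1366459470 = -0.00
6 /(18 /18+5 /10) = 4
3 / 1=3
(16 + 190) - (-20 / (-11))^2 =202.69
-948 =-948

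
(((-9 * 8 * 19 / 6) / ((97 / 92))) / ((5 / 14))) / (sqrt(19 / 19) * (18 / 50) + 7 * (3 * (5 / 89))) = -21780080 / 55387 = -393.23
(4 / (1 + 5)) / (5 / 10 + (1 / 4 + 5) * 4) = 4 / 129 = 0.03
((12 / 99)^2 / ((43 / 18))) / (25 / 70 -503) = -448 / 36613511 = -0.00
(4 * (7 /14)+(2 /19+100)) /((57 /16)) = 31040 /1083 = 28.66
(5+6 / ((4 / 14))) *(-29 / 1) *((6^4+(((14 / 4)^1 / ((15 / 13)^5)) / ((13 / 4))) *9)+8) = -83260339916 / 84375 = -986789.21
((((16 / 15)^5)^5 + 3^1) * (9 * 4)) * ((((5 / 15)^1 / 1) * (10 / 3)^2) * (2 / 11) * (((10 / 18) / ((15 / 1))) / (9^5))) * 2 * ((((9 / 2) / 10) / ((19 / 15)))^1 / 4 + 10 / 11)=27032178043512724229354874268171348 / 111065200528986769173538684844970703125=0.00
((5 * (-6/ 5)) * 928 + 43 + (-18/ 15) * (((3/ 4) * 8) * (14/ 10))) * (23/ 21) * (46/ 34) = -73201433/ 8925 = -8201.84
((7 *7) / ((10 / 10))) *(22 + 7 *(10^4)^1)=3431078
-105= -105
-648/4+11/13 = -2095/13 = -161.15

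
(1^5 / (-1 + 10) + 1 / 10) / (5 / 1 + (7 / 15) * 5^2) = 19 / 1500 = 0.01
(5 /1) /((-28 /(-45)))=225 /28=8.04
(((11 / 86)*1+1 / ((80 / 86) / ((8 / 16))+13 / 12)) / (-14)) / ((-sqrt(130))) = 12217*sqrt(130) / 47550776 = 0.00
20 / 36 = 5 / 9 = 0.56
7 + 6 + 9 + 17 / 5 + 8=167 / 5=33.40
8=8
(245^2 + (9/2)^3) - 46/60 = 7213843/120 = 60115.36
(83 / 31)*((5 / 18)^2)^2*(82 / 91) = 0.01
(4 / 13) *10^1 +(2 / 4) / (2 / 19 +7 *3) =32327 / 10426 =3.10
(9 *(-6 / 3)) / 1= -18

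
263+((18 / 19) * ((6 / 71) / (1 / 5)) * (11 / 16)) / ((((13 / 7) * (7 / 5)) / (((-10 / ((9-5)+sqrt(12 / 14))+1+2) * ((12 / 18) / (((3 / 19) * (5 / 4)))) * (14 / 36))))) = 263.13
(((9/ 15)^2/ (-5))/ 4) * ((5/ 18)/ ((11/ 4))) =-1/ 550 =-0.00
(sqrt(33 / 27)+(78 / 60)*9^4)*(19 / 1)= 19*sqrt(11) / 3+1620567 / 10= 162077.71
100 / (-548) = -0.18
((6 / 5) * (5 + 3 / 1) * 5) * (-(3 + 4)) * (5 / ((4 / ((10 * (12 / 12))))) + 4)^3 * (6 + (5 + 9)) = -30187080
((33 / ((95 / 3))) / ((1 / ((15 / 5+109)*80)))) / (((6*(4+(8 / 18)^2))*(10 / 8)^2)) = 237.28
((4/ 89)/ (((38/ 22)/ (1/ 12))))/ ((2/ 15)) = 55/ 3382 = 0.02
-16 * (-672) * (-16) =-172032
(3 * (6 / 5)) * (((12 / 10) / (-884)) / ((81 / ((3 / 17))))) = -0.00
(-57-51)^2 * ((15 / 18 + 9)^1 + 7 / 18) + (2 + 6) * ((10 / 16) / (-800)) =119231.99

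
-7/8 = -0.88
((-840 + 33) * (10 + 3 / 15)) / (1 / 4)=-164628 / 5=-32925.60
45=45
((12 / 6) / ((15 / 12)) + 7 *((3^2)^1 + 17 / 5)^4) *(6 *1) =620612112 / 625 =992979.38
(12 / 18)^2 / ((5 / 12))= 16 / 15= 1.07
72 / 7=10.29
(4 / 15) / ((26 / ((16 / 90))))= 16 / 8775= 0.00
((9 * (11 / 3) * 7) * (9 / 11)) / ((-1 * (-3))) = 63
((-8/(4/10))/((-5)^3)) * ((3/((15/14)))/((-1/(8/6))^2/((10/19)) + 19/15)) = 5376/28025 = 0.19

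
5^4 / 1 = 625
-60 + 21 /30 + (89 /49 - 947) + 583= -206527 /490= -421.48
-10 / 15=-2 / 3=-0.67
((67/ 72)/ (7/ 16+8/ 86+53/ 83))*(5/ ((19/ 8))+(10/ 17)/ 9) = 3017732260/ 1746615717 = 1.73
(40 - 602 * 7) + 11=-4163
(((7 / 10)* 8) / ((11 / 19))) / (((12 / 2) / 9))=798 / 55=14.51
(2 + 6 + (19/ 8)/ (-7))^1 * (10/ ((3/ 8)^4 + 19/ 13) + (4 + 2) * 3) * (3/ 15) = 418761057/ 11042780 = 37.92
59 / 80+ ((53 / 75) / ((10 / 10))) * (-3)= -553 / 400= -1.38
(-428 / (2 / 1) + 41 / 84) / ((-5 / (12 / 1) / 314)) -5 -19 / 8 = 9010131 / 56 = 160895.20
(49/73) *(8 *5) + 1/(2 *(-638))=2500887/93148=26.85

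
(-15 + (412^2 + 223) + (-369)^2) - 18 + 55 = 306150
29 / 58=0.50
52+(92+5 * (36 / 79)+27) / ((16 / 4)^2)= 75309 / 1264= 59.58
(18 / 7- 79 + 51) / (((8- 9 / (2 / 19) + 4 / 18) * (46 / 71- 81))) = -227484 / 55549585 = -0.00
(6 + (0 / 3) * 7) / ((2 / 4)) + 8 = 20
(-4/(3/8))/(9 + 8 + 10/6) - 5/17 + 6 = 611/119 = 5.13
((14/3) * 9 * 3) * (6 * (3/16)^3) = 5103/1024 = 4.98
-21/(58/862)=-312.10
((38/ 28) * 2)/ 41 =0.07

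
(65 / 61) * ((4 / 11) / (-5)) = -0.08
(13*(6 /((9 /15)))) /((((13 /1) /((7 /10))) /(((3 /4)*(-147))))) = -3087 /4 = -771.75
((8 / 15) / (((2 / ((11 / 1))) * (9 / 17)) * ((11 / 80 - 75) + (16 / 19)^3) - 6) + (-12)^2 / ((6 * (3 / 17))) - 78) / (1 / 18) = 234593059108 / 224863253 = 1043.27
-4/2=-2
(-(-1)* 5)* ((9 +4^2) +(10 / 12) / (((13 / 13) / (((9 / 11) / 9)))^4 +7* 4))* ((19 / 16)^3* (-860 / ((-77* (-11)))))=-16224152565875 / 76337006592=-212.53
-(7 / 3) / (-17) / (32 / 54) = 63 / 272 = 0.23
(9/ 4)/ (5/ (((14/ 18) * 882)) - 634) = -1029/ 289946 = -0.00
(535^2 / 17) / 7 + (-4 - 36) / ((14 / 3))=285205 / 119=2396.68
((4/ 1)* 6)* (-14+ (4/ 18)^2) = -334.81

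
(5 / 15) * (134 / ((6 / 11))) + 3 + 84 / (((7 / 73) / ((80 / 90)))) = 7772 / 9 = 863.56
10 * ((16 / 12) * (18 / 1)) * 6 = 1440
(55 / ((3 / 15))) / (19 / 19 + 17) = 275 / 18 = 15.28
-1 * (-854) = 854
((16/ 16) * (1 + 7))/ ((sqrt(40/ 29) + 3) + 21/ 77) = 1.80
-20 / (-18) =10 / 9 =1.11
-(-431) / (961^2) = 431 / 923521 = 0.00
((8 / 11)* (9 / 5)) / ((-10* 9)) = -4 / 275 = -0.01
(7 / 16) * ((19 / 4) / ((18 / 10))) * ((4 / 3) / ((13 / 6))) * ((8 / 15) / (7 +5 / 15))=133 / 2574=0.05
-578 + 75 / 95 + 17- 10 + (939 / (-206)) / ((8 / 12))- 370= -7413491 / 7828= -947.05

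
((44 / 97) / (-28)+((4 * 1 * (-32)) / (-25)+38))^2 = 1857.94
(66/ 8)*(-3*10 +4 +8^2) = 627/ 2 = 313.50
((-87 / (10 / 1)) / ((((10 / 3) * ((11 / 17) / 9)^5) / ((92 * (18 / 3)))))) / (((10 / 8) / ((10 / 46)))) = -525180875860152 / 4026275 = -130438401.71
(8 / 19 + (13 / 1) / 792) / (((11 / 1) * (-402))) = -6583 / 66542256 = -0.00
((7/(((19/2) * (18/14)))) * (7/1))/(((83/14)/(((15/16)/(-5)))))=-2401/18924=-0.13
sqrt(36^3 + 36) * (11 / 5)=66 * sqrt(1297) / 5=475.38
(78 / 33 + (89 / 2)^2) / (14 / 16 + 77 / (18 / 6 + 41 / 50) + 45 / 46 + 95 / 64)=6131573680 / 72661413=84.39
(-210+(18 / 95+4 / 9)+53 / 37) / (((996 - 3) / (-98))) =644642138 / 31413555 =20.52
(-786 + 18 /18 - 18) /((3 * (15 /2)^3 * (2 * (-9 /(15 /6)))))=1606 /18225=0.09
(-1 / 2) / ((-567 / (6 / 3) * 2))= 1 / 1134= 0.00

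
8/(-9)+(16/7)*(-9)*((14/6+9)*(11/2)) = -80840/63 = -1283.17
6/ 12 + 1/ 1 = 3/ 2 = 1.50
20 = 20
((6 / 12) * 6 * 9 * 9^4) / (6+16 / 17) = 3011499 / 118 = 25521.18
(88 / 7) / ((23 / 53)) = 4664 / 161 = 28.97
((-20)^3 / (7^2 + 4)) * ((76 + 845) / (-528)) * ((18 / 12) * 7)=2764.58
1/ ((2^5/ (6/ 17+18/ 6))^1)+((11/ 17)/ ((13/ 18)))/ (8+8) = 1137/ 7072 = 0.16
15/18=5/6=0.83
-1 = -1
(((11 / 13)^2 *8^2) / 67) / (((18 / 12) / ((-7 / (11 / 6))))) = -19712 / 11323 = -1.74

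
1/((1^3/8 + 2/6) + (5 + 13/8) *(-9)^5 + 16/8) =-6/2347183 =-0.00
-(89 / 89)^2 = -1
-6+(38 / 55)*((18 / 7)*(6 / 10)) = -9498 / 1925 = -4.93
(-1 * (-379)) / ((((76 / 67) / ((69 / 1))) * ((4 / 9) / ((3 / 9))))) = 5256351 / 304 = 17290.63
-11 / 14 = -0.79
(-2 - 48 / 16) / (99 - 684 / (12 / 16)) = 0.01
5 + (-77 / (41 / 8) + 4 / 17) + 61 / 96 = -612491 / 66912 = -9.15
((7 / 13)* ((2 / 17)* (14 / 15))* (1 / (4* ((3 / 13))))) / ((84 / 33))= 77 / 3060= 0.03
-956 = -956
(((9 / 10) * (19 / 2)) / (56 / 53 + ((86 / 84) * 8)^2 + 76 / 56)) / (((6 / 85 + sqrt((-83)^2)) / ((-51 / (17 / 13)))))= -2649867129 / 45878663914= -0.06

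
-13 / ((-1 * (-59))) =-13 / 59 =-0.22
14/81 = 0.17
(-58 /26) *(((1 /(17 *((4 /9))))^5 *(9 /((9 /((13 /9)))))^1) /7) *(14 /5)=-0.00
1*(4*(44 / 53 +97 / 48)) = 7253 / 636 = 11.40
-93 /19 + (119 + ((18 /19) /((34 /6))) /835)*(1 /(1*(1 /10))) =63925871 /53941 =1185.11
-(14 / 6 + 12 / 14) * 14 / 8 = -67 / 12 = -5.58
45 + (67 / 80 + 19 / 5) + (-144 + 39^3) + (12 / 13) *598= 4782131 / 80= 59776.64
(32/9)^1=3.56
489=489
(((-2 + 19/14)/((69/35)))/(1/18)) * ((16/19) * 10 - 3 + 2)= -19035/437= -43.56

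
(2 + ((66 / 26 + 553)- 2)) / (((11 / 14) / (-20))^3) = -158537344000 / 17303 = -9162419.46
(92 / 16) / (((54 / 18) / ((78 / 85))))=299 / 170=1.76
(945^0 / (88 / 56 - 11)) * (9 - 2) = -49 / 66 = -0.74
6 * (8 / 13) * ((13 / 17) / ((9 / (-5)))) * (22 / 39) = -1760 / 1989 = -0.88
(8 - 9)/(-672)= 1/672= 0.00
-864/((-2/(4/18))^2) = -32/3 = -10.67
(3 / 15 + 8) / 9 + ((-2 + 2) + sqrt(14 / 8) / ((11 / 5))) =5*sqrt(7) / 22 + 41 / 45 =1.51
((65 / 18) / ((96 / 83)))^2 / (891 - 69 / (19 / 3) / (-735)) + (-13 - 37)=-619108921514425 / 12384888201216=-49.99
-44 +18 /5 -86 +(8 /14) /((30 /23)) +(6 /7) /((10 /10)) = -13136 /105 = -125.10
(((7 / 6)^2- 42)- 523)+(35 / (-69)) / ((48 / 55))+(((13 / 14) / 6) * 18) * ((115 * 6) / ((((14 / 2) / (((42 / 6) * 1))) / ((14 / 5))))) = 1772943 / 368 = 4817.78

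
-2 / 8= -1 / 4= -0.25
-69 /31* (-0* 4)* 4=0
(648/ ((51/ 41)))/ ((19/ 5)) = 137.09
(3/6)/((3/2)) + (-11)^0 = 4/3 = 1.33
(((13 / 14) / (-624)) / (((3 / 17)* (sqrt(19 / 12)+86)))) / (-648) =731 / 4829914656 - 17* sqrt(57) / 57958975872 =0.00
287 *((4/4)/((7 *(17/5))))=205/17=12.06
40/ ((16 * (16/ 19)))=95/ 32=2.97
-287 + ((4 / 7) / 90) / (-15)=-1356077 / 4725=-287.00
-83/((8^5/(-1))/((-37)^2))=113627/32768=3.47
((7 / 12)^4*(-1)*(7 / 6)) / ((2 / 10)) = -84035 / 124416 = -0.68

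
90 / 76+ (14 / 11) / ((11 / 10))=10765 / 4598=2.34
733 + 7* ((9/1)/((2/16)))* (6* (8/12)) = 2749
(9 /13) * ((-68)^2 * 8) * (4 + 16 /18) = 1627648 /13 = 125203.69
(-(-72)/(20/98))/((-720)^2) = 49/72000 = 0.00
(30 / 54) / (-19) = -5 / 171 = -0.03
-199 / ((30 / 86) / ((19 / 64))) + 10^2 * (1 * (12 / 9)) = -34583 / 960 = -36.02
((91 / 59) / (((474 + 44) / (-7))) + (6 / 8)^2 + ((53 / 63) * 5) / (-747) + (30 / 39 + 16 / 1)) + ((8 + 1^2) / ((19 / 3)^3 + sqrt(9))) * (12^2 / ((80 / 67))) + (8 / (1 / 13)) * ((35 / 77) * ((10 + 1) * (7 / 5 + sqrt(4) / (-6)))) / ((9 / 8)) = 95386733106414929 / 185373523717200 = 514.57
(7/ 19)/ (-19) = -7/ 361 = -0.02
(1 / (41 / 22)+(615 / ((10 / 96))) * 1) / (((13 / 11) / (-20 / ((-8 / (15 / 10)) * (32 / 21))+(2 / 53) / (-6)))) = 5116645897 / 417216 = 12263.78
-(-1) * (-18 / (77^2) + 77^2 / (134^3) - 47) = -670500315783 / 14265790616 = -47.00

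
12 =12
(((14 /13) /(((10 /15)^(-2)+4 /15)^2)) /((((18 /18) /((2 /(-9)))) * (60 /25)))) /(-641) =14000 /570002199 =0.00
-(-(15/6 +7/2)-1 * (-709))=-703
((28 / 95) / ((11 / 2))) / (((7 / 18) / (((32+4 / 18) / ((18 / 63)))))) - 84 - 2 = -14726 / 209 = -70.46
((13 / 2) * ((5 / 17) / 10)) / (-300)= -13 / 20400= -0.00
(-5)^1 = -5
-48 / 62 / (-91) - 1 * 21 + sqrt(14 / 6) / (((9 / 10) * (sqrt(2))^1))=-59217 / 2821 + 5 * sqrt(42) / 27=-19.79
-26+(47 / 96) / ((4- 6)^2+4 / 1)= -25.94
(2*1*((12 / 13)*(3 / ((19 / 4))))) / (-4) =-72 / 247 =-0.29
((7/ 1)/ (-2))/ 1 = -7/ 2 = -3.50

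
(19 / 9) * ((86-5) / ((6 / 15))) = 855 / 2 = 427.50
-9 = -9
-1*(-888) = 888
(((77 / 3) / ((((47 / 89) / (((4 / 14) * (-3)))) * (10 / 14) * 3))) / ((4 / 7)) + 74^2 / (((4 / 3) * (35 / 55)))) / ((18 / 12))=63363773 / 14805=4279.89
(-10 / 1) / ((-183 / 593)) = 5930 / 183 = 32.40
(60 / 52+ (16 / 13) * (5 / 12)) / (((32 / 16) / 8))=20 / 3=6.67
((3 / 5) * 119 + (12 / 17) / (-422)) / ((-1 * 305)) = -1280529 / 5470175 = -0.23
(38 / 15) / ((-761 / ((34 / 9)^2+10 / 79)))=-3501092 / 73044585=-0.05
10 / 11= 0.91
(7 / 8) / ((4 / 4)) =7 / 8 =0.88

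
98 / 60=49 / 30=1.63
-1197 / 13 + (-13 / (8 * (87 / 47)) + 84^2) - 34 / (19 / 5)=1195492867 / 171912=6954.10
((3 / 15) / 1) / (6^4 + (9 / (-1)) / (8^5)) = 32768 / 212336595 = 0.00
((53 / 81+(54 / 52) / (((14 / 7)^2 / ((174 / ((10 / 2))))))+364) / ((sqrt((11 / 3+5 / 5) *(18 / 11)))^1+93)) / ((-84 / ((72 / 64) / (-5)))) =2683632149 / 249120144000-7869889 *sqrt(231) / 373680216000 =0.01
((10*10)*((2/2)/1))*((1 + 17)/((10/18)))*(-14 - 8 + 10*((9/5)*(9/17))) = -686880/17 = -40404.71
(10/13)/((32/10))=25/104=0.24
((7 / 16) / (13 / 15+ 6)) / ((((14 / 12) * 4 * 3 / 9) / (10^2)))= 3375 / 824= 4.10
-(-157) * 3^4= 12717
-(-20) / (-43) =-20 / 43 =-0.47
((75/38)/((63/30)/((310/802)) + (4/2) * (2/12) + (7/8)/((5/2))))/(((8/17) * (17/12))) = 523125/1080739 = 0.48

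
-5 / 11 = -0.45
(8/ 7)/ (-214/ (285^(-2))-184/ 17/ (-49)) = -476/ 7239665383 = -0.00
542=542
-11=-11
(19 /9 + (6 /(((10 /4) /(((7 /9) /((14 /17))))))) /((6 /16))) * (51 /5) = 6239 /75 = 83.19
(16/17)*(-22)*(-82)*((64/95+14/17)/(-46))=-34896576/631465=-55.26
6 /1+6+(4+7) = 23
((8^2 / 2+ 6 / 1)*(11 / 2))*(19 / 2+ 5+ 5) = 8151 / 2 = 4075.50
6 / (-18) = -1 / 3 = -0.33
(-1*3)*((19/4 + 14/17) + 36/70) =-18.26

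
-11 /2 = -5.50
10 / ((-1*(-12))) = 5 / 6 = 0.83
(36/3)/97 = 12/97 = 0.12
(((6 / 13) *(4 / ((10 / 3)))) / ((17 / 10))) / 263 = 72 / 58123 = 0.00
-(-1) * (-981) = -981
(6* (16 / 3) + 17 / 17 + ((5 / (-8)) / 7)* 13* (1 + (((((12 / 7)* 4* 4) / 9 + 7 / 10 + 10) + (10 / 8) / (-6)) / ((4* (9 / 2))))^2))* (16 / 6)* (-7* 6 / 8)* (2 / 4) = -8871378707 / 40642560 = -218.28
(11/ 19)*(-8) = -88/ 19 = -4.63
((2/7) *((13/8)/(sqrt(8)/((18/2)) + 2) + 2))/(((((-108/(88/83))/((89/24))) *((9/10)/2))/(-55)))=3.44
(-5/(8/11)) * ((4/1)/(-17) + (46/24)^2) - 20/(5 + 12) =-485975/19584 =-24.81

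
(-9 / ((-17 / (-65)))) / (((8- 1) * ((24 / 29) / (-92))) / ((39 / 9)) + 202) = -5072535 / 29774072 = -0.17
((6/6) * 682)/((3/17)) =11594/3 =3864.67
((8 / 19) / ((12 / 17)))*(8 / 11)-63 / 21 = -1609 / 627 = -2.57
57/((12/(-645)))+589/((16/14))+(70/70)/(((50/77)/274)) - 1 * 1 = -425483/200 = -2127.42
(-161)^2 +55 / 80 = 414747 / 16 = 25921.69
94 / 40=47 / 20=2.35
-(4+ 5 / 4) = -21 / 4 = -5.25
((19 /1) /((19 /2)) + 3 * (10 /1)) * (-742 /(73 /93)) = -2208192 /73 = -30249.21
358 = 358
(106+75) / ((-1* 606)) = -181 / 606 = -0.30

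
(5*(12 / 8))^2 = 225 / 4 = 56.25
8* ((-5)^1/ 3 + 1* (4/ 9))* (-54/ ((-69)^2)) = 176/ 1587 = 0.11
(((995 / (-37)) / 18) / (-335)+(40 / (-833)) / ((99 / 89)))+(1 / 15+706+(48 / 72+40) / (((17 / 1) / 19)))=512097058189 / 681452310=751.48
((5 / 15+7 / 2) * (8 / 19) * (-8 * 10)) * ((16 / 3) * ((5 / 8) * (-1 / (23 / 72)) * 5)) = 128000 / 19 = 6736.84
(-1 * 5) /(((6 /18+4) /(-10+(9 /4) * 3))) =15 /4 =3.75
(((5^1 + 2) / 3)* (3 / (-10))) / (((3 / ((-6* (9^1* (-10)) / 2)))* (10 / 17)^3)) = -309519 / 1000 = -309.52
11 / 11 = 1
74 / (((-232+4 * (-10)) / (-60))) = 555 / 34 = 16.32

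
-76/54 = -38/27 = -1.41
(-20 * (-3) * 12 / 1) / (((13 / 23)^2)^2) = 7054.57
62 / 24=31 / 12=2.58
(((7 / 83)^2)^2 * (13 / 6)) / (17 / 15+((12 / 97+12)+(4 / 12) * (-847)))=-15138305 / 37160434842852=-0.00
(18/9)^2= 4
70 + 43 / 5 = 393 / 5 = 78.60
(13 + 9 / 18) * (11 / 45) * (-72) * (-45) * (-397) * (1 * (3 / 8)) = -3183543 / 2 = -1591771.50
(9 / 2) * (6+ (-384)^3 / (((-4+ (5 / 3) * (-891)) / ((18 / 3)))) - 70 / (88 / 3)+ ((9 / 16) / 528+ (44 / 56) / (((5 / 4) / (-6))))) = 301361542027713 / 293511680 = 1026744.63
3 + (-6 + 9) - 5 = 1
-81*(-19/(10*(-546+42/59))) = -30267/107240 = -0.28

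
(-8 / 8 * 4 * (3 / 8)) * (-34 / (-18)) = -17 / 6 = -2.83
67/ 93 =0.72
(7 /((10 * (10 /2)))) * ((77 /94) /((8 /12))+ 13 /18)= 23107 /84600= 0.27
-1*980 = -980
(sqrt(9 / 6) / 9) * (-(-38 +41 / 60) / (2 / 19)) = 42541 * sqrt(6) / 2160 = 48.24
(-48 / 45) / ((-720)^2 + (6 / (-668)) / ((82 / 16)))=-27388 / 13310567955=-0.00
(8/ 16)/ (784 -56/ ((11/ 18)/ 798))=-11/ 1591520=-0.00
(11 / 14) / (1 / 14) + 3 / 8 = 91 / 8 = 11.38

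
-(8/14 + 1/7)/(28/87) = -435/196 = -2.22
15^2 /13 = 225 /13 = 17.31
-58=-58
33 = 33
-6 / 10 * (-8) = 24 / 5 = 4.80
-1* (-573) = 573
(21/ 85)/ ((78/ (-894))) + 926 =1020101/ 1105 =923.17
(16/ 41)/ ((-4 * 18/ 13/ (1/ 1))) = -26/ 369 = -0.07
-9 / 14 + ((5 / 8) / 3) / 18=-1909 / 3024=-0.63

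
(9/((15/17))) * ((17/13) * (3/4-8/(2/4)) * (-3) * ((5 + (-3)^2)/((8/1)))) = 1110627/1040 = 1067.91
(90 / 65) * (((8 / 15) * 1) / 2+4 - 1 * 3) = 114 / 65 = 1.75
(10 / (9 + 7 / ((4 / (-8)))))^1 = -2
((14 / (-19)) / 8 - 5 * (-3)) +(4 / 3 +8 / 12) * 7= 2197 / 76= 28.91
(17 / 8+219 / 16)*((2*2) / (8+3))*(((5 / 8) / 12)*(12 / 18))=115 / 576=0.20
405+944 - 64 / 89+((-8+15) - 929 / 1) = 37939 / 89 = 426.28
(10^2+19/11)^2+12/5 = 6262257/605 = 10350.84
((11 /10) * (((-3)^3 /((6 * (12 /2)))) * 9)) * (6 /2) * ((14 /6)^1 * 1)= -2079 /40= -51.98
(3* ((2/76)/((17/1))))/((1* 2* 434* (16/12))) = 9/2242912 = 0.00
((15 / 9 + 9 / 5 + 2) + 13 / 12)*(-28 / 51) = -917 / 255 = -3.60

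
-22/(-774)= 11/387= 0.03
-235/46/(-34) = 235/1564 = 0.15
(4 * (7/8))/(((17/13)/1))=91/34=2.68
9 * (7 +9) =144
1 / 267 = 0.00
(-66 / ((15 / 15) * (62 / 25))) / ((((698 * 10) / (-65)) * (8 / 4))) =10725 / 86552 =0.12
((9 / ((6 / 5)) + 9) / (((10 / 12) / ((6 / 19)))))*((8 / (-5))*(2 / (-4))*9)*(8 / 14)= 85536 / 3325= 25.73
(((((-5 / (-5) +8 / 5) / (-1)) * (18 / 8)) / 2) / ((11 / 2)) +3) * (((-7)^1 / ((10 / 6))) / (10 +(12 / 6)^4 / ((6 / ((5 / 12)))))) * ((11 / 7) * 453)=-6641433 / 10000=-664.14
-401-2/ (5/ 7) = -2019/ 5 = -403.80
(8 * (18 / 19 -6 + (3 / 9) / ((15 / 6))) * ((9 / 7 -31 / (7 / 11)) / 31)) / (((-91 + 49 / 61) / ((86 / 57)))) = -9767296576 / 9697728915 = -1.01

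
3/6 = 1/2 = 0.50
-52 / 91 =-4 / 7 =-0.57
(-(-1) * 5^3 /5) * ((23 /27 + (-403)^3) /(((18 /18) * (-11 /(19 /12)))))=419703422675 /1782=235523806.21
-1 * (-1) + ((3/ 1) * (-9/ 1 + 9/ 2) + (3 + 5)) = -4.50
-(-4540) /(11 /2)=9080 /11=825.45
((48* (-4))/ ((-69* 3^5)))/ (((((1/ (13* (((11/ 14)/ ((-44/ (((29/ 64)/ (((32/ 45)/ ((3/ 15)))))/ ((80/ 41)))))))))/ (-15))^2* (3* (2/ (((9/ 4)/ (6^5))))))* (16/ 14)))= 238918849/ 9559154091884544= 0.00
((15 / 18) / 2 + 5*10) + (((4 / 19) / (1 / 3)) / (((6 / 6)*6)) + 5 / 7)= 51.24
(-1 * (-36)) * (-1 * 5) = -180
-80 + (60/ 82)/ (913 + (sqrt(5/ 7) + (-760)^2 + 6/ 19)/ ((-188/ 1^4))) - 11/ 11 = -276607871601932859/ 3414897709152059 + 407208 *sqrt(35)/ 3414897709152059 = -81.00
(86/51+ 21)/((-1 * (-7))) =1157/357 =3.24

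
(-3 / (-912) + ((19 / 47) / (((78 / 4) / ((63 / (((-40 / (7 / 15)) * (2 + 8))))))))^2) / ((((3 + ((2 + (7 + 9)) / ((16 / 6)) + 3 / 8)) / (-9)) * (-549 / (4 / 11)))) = 23349030959 / 12047406992156250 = 0.00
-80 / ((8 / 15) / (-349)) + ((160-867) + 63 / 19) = 981280 / 19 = 51646.32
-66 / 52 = -33 / 26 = -1.27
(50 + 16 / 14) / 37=358 / 259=1.38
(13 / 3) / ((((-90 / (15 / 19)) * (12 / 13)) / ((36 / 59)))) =-169 / 6726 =-0.03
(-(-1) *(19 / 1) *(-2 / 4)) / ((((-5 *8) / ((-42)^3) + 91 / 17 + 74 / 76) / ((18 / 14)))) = -73073259 / 37852937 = -1.93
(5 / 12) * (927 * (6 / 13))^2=12889935 / 169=76271.80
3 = 3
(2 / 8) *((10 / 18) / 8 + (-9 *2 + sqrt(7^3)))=-1291 / 288 + 7 *sqrt(7) / 4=0.15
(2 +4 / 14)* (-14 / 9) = -32 / 9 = -3.56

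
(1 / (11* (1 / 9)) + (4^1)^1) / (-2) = -2.41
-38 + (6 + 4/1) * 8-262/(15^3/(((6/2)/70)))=1653619/39375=42.00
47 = 47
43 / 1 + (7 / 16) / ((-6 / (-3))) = 1383 / 32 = 43.22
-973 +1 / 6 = -5837 / 6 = -972.83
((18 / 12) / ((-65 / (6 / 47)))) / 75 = -3 / 76375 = -0.00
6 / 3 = 2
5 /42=0.12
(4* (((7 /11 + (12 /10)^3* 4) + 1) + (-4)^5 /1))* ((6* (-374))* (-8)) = -9114693888 /125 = -72917551.10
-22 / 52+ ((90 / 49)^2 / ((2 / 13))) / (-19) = -1870709 / 1186094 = -1.58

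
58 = 58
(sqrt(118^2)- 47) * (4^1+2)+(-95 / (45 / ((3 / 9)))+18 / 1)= 11969 / 27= 443.30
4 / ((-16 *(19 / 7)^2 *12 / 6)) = -49 / 2888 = -0.02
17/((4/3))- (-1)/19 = 973/76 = 12.80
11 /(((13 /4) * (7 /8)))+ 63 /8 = 8549 /728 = 11.74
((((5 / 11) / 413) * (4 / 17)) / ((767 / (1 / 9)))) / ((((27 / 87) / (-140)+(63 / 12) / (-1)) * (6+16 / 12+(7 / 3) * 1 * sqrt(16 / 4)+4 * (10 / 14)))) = -5075 / 10556343706194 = -0.00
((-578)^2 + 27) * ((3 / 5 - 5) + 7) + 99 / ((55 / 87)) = 4344226 / 5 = 868845.20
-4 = -4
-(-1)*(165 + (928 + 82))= 1175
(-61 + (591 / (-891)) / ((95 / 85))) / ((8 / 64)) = -2780576 / 5643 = -492.75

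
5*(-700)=-3500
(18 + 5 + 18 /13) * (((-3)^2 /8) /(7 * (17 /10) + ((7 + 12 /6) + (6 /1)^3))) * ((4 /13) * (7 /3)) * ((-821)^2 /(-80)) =-4487090937 /6405776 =-700.48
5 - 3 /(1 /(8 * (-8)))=197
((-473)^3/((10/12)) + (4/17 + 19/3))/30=-32382086327/7650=-4232952.46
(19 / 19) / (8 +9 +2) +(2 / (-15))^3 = 3223 / 64125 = 0.05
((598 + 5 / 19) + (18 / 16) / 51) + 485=2799209 / 2584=1083.29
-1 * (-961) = 961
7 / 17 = 0.41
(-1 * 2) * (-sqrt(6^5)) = 72 * sqrt(6) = 176.36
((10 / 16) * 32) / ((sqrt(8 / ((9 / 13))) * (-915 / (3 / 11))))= -3 * sqrt(26) / 8723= -0.00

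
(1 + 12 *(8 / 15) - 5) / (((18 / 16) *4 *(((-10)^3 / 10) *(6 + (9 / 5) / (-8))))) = -16 / 17325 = -0.00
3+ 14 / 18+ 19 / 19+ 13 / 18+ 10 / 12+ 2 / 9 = 59 / 9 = 6.56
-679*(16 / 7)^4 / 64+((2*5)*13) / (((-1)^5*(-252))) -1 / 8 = -7141963 / 24696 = -289.20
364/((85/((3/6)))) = 182/85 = 2.14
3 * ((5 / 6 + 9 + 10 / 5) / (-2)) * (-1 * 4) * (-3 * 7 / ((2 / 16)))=-11928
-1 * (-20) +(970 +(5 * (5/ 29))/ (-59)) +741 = 2961716/ 1711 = 1730.99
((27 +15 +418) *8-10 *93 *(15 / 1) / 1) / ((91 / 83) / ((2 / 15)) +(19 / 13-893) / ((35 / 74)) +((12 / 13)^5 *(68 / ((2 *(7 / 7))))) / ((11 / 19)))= 48740055384020 / 8719992086123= 5.59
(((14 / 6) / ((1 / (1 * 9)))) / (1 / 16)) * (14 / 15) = 1568 / 5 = 313.60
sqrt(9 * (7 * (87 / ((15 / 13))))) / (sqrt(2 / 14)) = 21 * sqrt(1885) / 5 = 182.35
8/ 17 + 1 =25/ 17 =1.47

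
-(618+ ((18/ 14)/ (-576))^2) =-124035073/ 200704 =-618.00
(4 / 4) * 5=5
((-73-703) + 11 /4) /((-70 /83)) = 256719 /280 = 916.85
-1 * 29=-29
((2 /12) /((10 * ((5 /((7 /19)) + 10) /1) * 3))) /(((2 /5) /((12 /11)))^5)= 0.04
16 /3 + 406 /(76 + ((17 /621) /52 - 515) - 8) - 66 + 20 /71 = -188449176610 /3074549991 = -61.29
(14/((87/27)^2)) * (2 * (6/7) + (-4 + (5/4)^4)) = 22599/107648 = 0.21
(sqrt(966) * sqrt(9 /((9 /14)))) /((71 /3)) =42 * sqrt(69) /71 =4.91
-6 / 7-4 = -4.86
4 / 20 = 1 / 5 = 0.20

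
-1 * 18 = -18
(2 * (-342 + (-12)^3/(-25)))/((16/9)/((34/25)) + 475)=-2087532/1821875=-1.15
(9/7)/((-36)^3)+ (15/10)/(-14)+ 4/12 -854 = -30981745/36288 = -853.77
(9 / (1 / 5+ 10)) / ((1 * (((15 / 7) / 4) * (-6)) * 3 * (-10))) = 7 / 765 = 0.01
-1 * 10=-10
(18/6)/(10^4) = 3/10000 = 0.00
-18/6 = -3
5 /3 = 1.67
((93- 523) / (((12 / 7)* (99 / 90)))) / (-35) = 215 / 33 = 6.52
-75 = -75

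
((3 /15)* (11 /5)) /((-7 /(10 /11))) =-2 /35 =-0.06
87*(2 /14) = 87 /7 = 12.43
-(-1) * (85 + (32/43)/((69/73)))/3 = 254531/8901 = 28.60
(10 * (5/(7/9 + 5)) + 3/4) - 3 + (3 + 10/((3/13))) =8227/156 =52.74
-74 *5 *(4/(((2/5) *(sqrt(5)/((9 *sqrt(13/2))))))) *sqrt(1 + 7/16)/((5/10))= -1665 *sqrt(2990)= -91043.69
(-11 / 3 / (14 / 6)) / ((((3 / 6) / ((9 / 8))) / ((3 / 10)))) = -297 / 280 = -1.06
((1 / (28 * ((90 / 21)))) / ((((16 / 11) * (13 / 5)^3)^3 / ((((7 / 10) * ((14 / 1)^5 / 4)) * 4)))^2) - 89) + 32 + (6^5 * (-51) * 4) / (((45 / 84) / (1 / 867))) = -52141481223979669698793888521319 / 15034550202007098620848373760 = -3468.11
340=340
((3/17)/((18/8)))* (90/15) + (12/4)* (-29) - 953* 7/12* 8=-231227/51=-4533.86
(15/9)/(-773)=-5/2319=-0.00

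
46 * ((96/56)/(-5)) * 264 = -145728/35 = -4163.66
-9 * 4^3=-576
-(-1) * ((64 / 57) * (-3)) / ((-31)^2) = -64 / 18259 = -0.00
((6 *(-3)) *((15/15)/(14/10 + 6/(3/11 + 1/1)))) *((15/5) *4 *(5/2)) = -9450/107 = -88.32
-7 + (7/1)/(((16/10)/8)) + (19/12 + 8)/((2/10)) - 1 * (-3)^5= 3827/12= 318.92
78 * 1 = 78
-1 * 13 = -13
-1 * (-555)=555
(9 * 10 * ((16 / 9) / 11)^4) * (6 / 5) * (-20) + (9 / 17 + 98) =5870124065 / 60481971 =97.06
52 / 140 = 13 / 35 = 0.37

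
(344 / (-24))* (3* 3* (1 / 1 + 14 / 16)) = -1935 / 8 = -241.88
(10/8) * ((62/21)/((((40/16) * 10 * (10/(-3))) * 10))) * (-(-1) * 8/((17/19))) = -589/14875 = -0.04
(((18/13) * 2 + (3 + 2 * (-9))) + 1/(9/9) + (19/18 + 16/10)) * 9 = -10033/130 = -77.18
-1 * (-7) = 7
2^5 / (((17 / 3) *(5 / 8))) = 768 / 85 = 9.04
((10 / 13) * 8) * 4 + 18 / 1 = 554 / 13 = 42.62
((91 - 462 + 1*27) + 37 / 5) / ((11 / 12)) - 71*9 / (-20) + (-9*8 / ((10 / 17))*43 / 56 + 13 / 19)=-1139947 / 2660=-428.55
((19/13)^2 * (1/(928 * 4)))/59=361/37012352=0.00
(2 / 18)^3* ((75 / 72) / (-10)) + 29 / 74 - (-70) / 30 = 3528175 / 1294704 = 2.73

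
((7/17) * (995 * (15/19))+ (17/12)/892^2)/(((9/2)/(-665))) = -34913338680185/730419552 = -47799.02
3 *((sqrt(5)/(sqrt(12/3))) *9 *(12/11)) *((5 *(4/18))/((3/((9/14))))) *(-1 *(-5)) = 1350 *sqrt(5)/77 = 39.20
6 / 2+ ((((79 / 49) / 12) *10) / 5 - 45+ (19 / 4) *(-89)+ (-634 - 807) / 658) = -12896927 / 27636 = -466.67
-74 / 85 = -0.87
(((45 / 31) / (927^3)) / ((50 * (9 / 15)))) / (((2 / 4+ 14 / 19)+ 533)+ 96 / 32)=19 / 168046327503765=0.00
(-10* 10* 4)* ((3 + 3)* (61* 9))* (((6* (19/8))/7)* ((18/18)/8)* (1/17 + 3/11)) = -145512450/1309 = -111163.06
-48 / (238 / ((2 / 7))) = -48 / 833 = -0.06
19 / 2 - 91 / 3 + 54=199 / 6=33.17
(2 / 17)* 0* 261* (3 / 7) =0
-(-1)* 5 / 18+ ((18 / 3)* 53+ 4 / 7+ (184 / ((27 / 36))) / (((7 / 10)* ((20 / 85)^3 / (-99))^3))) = -153838300634141.01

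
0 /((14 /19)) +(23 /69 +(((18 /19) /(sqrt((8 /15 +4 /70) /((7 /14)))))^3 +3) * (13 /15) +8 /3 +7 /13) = 66339 * sqrt(3255) /6591499 +399 /65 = 6.71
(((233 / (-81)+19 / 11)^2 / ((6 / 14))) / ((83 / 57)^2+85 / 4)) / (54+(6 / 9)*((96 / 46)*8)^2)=2803437142016 / 5098447113245145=0.00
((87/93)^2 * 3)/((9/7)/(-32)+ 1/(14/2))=565152/22103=25.57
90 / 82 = 45 / 41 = 1.10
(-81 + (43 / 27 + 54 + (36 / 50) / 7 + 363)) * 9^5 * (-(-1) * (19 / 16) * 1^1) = 66302423883 / 2800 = 23679437.10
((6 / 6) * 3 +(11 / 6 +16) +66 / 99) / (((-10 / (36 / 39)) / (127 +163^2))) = -3443784 / 65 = -52981.29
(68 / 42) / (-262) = -17 / 2751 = -0.01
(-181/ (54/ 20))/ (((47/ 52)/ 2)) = -148.34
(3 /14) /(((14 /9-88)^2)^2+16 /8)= 19683 /5129162272892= 0.00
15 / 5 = 3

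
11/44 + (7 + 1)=33/4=8.25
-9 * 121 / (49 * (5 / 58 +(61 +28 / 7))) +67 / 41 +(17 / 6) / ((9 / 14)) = 1167192466 / 204767325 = 5.70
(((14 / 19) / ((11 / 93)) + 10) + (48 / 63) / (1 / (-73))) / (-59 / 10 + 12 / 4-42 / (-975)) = 112372000 / 8150373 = 13.79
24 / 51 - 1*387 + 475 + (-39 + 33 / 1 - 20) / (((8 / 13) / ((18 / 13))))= 29.97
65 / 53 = 1.23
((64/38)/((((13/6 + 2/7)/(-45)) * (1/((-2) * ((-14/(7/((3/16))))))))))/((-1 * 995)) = 9072/389443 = 0.02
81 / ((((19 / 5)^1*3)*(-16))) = -135 / 304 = -0.44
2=2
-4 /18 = -2 /9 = -0.22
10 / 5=2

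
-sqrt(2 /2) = -1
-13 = -13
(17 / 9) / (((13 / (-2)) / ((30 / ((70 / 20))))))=-2.49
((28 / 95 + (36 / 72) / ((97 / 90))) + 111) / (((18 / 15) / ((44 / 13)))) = 22656832 / 71877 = 315.22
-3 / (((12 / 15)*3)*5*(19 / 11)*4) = -11 / 304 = -0.04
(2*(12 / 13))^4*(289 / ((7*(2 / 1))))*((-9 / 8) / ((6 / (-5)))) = 44945280 / 199927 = 224.81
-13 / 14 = -0.93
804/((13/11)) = 8844/13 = 680.31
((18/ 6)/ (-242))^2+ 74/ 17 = 4.35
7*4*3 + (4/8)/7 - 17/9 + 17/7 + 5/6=769/9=85.44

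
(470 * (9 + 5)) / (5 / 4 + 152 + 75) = 26320 / 913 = 28.83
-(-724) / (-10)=-362 / 5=-72.40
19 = 19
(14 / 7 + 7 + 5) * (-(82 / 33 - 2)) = -224 / 33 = -6.79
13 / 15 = 0.87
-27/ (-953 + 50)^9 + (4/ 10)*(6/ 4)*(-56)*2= -4967813302299084093672153739/ 73925793188974465679645145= -67.20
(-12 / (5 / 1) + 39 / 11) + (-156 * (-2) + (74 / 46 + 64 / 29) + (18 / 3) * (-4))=10747276 / 36685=292.96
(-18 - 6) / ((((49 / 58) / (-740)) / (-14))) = -2060160 / 7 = -294308.57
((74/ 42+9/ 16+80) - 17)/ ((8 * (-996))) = -21949/ 2677248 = -0.01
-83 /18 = -4.61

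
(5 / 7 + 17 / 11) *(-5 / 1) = -870 / 77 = -11.30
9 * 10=90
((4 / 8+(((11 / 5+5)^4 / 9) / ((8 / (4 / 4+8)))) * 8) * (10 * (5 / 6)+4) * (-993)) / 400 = -41148168679 / 500000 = -82296.34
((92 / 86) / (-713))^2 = 4 / 1776889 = 0.00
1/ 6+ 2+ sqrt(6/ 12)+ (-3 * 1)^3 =-24.13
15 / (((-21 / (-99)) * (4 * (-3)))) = -165 / 28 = -5.89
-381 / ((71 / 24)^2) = -219456 / 5041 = -43.53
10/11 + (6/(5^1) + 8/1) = 556/55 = 10.11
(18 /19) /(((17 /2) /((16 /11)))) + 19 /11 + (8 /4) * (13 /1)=99091 /3553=27.89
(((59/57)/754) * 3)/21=59/300846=0.00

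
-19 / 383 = -0.05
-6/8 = -3/4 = -0.75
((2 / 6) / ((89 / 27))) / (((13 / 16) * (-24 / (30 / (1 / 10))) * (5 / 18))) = -6480 / 1157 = -5.60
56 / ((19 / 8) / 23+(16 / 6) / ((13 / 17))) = 401856 / 25765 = 15.60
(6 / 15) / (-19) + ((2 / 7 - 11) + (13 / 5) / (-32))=-230177 / 21280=-10.82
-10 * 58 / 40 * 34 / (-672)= 493 / 672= 0.73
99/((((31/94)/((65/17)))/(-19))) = -11492910/527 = -21808.18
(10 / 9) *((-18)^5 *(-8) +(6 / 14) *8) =352719440 / 21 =16796163.81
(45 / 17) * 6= 270 / 17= 15.88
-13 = -13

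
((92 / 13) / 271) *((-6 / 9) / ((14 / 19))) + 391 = 28925605 / 73983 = 390.98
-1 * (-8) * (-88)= -704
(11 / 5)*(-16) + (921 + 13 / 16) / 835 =-455523 / 13360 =-34.10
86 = 86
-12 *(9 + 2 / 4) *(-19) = 2166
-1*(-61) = 61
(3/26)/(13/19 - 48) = -57/23374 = -0.00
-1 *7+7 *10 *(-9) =-637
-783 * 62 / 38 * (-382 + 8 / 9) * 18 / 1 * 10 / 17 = 1665127800 / 323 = 5155194.43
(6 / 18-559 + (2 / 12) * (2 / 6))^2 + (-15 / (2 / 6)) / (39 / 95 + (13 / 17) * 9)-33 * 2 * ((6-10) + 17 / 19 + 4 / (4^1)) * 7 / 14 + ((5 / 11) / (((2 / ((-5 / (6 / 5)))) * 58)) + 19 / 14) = 16844058034761473 / 53968162248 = 312111.02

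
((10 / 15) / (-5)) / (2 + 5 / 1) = -0.02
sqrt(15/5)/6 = sqrt(3)/6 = 0.29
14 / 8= 7 / 4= 1.75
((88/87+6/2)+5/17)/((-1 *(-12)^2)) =-398/13311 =-0.03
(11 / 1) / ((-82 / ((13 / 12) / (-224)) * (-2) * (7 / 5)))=-715 / 3085824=-0.00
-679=-679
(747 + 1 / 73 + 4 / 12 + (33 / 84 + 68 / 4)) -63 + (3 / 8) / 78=223761121 / 318864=701.74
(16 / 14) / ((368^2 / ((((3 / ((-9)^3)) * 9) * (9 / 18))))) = -1 / 6398784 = -0.00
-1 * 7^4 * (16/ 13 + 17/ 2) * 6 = -1822359/ 13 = -140181.46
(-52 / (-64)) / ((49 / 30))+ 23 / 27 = 14281 / 10584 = 1.35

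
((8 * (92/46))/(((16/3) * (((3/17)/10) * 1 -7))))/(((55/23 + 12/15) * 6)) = -9775/435629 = -0.02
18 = 18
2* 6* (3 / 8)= 9 / 2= 4.50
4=4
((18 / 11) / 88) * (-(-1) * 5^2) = 225 / 484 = 0.46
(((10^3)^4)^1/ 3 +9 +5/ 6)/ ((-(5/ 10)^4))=-16000000000472/ 3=-5333333333490.67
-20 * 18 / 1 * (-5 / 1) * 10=18000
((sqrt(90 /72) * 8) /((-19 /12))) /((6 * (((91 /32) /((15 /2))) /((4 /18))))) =-1280 * sqrt(5) /5187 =-0.55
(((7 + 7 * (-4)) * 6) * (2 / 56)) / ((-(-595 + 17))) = -9 / 1156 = -0.01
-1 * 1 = -1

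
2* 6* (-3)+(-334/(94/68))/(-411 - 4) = -690824/19505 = -35.42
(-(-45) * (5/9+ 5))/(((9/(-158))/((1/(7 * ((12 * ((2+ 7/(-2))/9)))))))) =19750/63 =313.49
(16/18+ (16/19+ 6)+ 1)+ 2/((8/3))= 6485/684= 9.48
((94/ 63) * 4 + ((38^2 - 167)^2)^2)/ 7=167534455501159/ 441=379896724492.42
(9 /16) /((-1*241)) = -9 /3856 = -0.00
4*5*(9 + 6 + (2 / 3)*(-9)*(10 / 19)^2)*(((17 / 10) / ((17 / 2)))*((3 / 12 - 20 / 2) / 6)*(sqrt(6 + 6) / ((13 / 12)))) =-57780*sqrt(3) / 361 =-277.22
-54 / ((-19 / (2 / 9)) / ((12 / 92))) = 36 / 437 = 0.08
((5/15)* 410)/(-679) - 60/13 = -127550/26481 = -4.82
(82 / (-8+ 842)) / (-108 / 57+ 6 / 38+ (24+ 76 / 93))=0.00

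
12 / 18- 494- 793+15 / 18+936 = -699 / 2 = -349.50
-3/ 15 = -1/ 5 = -0.20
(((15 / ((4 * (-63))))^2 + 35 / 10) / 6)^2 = 611127841 / 1792336896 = 0.34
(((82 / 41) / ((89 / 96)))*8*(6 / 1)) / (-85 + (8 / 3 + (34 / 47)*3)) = -1299456 / 1005967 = -1.29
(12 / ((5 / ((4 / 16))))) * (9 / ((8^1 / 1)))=27 / 40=0.68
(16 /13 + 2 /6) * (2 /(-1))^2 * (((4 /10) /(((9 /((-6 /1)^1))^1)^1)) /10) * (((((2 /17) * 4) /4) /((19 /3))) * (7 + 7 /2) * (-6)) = 20496 /104975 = 0.20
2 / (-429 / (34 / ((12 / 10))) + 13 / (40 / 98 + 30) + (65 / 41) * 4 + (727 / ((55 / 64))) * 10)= 22847660 / 96545805133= 0.00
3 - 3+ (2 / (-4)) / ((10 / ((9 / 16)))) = -9 / 320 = -0.03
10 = 10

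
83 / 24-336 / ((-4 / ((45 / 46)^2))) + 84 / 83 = 89420545 / 1053768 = 84.86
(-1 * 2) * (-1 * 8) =16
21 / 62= 0.34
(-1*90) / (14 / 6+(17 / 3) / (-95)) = -475 / 12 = -39.58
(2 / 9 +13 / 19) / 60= 31 / 2052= 0.02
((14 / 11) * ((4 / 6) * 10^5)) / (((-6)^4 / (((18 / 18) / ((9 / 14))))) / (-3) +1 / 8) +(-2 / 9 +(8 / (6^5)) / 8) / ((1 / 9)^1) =-9090741673 / 29547936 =-307.66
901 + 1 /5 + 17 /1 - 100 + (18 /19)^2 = 1478471 /1805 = 819.10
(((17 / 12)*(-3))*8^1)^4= 1336336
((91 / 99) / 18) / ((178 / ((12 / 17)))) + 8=3594979 / 449361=8.00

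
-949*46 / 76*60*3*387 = -760234410 / 19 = -40012337.37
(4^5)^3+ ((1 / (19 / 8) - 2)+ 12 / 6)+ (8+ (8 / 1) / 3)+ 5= 61203284885 / 57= 1073741840.09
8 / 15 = 0.53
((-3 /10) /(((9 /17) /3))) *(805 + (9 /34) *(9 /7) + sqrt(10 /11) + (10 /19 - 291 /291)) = -3639607 /2660 - 17 *sqrt(110) /110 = -1369.89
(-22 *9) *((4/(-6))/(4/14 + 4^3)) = 154/75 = 2.05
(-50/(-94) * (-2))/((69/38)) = -0.59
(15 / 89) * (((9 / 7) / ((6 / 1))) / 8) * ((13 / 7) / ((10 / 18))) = 0.02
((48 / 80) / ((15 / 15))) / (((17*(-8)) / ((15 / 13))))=-9 / 1768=-0.01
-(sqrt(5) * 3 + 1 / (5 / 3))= -3 * sqrt(5) - 3 / 5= -7.31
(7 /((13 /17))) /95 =119 /1235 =0.10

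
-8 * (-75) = 600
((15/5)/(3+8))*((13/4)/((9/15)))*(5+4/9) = 8.04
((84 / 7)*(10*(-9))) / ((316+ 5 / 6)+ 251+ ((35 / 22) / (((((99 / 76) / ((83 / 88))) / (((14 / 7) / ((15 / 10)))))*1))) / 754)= -1.90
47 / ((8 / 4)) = 47 / 2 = 23.50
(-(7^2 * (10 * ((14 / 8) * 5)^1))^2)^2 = 5406752812890625 / 16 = 337922050805664.06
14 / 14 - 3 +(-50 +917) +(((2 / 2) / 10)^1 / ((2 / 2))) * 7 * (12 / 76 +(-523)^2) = 18271864 / 95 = 192335.41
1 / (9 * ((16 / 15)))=5 / 48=0.10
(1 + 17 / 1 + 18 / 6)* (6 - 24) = -378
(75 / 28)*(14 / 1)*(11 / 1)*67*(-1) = -55275 / 2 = -27637.50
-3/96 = -1/32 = -0.03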